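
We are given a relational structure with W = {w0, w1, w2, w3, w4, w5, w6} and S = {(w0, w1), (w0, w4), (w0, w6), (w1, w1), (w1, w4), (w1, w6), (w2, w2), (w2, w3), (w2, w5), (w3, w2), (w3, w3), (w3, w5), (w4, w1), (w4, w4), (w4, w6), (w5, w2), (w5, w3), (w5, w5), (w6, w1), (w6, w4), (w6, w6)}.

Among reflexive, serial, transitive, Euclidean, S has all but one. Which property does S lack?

reflexive

Reflexive: no — w0 is not related to itself.
Serial: yes — every world has a successor (e.g. w0 S w1).
Transitive: yes — every two-step S-path is closed by a direct edge.
Euclidean: yes — any two successors of a common world are S-related.
Only reflexive fails.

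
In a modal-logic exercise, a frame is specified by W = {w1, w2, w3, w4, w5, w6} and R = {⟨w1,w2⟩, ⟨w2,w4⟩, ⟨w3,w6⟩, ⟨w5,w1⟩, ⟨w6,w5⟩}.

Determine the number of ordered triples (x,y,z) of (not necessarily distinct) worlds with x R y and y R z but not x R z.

4

Enumerating: (w1,w2,w4), (w3,w6,w5), (w5,w1,w2), (w6,w5,w1).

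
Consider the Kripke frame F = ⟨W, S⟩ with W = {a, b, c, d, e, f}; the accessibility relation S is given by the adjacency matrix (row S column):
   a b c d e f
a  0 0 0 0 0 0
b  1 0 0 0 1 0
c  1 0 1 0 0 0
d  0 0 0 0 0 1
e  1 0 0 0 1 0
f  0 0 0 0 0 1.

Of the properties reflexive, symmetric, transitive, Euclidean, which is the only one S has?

Reflexive: no — a is not related to itself.
Symmetric: no — b S a but not a S b.
Transitive: yes — every two-step S-path is closed by a direct edge.
Euclidean: no — b S a and b S e, but not a S e.
Only transitive holds.

transitive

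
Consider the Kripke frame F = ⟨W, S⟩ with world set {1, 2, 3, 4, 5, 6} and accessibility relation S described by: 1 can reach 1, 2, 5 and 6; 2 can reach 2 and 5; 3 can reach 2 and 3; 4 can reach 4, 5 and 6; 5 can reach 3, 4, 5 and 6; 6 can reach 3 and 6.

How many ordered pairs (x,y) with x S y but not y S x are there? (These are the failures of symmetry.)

Enumerating: (1,2), (1,5), (1,6), (2,5), (3,2), (4,6), (5,3), (5,6), (6,3).

9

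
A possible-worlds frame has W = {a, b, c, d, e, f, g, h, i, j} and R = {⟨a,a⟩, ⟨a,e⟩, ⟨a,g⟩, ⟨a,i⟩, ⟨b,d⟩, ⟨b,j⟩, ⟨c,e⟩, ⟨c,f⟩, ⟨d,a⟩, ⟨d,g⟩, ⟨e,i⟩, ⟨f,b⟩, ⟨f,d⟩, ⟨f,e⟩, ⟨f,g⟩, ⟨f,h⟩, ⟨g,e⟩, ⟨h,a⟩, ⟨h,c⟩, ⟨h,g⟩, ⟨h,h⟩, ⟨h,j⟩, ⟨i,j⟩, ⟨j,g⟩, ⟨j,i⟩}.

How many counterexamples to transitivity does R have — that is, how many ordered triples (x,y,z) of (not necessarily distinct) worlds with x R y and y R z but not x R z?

31

Enumerating: (a,i,j), (b,d,a), (b,d,g), (b,j,g), (b,j,i), (c,e,i), (c,f,b), (c,f,d), (c,f,g), (c,f,h), (d,a,e), (d,a,i), … and 19 more.
Total: 31.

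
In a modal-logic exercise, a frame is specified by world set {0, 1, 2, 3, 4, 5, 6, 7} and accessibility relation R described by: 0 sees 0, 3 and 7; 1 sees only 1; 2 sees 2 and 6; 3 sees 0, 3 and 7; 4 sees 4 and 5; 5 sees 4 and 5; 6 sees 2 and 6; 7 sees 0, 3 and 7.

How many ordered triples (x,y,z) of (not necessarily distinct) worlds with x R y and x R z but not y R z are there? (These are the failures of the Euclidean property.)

R is Euclidean; there are no such tuples.

0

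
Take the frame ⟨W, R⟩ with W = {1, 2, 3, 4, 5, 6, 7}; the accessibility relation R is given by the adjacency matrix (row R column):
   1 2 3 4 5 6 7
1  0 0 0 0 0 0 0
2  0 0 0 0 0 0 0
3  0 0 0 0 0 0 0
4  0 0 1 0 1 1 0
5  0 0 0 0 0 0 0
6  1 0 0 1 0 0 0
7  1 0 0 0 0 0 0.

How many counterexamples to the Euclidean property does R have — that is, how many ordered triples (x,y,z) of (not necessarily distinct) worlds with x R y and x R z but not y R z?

Enumerating: (4,3,3), (4,3,5), (4,3,6), (4,5,3), (4,5,5), (4,5,6), (4,6,3), (4,6,5), (4,6,6), (6,1,1), (6,1,4), (6,4,1), (6,4,4), (7,1,1).

14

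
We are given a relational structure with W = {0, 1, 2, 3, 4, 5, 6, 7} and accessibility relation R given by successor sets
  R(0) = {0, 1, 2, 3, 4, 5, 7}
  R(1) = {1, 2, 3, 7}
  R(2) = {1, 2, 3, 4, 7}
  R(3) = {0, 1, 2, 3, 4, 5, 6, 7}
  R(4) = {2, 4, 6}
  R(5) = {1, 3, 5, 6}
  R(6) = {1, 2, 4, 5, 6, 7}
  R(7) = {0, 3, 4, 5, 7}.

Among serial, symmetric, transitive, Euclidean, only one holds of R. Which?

serial

Serial: yes — every world has a successor (e.g. 0 R 0).
Symmetric: no — 0 R 1 but not 1 R 0.
Transitive: no — 0 R 3 and 3 R 6, but not 0 R 6.
Euclidean: no — 0 R 1 and 0 R 4, but not 1 R 4.
Only serial holds.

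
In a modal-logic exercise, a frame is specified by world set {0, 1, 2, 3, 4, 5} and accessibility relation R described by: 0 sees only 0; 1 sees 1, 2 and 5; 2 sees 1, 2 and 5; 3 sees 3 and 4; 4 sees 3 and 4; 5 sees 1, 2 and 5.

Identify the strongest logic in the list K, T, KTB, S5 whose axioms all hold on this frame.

Reflexive (axiom T): yes — every world is R-related to itself.
Symmetric (axiom B): yes — every pair in R has its reverse in R.
Euclidean (axiom 5): yes — any two successors of a common world are R-related.
So F validates K, T, KTB, S5. The strongest is S5.

S5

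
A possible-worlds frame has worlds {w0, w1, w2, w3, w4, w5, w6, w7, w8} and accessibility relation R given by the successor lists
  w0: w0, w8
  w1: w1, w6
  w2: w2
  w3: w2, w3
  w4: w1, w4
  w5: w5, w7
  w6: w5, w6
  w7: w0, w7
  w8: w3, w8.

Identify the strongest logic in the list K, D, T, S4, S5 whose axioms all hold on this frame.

Serial (axiom D): yes — every world has a successor (e.g. w0 R w0).
Reflexive (axiom T): yes — every world is R-related to itself.
Transitive (axiom 4): no — w0 R w8 and w8 R w3, but not w0 R w3.
Euclidean (axiom 5): no — w0 R w8 and w0 R w0, but not w8 R w0.
So F validates K, D, T; S4 would additionally require R to be transitive. The strongest is T.

T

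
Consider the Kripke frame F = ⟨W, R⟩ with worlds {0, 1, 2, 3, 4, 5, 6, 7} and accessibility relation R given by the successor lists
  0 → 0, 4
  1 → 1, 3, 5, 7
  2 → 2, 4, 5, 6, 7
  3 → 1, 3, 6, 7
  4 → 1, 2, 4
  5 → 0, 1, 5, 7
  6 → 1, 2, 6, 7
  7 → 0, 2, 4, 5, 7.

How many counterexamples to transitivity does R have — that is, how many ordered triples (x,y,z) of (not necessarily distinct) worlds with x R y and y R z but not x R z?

Enumerating: (0,4,1), (0,4,2), (1,3,6), (1,5,0), (1,7,0), (1,7,2), (1,7,4), (2,4,1), (2,5,0), (2,5,1), (2,6,1), (2,7,0), … and 26 more.
Total: 38.

38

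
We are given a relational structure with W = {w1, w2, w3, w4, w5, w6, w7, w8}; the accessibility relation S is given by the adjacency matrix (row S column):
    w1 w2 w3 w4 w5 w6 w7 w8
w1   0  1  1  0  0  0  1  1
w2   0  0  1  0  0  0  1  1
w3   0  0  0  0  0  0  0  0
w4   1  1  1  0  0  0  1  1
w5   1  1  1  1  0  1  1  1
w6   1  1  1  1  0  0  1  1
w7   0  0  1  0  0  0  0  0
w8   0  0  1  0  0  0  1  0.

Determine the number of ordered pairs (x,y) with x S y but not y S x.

Enumerating: (w1,w2), (w1,w3), (w1,w7), (w1,w8), (w2,w3), (w2,w7), (w2,w8), (w4,w1), (w4,w2), (w4,w3), (w4,w7), (w4,w8), … and 16 more.
Total: 28.

28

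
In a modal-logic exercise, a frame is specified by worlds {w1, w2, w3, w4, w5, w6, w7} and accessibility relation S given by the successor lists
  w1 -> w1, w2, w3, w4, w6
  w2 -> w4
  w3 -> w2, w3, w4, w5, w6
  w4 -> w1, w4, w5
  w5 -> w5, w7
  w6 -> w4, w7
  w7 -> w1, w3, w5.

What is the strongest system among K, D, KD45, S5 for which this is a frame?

D

Serial (axiom D): yes — every world has a successor (e.g. w1 S w1).
Euclidean (axiom 5): no — w1 S w2 and w1 S w3, but not w2 S w3.
Transitive (axiom 4): no — w1 S w3 and w3 S w5, but not w1 S w5.
Reflexive (axiom T): no — w2 is not related to itself.
So F validates K, D; KD45 would additionally require S to be Euclidean and transitive. The strongest is D.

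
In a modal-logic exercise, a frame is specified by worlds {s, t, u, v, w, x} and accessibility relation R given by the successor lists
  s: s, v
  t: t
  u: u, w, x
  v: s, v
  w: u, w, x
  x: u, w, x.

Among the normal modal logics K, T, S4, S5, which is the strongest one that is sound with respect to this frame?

Reflexive (axiom T): yes — every world is R-related to itself.
Transitive (axiom 4): yes — every two-step R-path is closed by a direct edge.
Euclidean (axiom 5): yes — any two successors of a common world are R-related.
So F validates K, T, S4, S5. The strongest is S5.

S5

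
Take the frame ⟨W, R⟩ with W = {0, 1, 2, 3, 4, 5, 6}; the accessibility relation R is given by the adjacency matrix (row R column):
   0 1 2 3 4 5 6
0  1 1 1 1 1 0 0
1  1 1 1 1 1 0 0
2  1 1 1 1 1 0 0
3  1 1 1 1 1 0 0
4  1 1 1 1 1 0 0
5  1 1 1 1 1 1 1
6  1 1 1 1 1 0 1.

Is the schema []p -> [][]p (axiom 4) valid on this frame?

Yes

Axiom 4 corresponds to the accessibility relation being transitive.
Transitive: yes — every two-step R-path is closed by a direct edge.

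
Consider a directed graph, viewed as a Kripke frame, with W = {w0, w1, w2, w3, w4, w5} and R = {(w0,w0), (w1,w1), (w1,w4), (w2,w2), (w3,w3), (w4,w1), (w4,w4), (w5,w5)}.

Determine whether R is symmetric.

Yes

Symmetric: yes — every pair in R has its reverse in R.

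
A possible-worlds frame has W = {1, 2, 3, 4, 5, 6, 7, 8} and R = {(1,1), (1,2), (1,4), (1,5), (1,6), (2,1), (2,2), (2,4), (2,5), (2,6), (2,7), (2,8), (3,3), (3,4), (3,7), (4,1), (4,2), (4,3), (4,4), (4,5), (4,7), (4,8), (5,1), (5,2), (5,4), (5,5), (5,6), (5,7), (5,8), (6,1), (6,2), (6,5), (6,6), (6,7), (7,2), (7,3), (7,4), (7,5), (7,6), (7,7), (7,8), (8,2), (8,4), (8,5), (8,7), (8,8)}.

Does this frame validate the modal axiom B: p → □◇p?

Yes

The schema B characterises exactly the symmetric frames.
Symmetric: yes — every pair in R has its reverse in R.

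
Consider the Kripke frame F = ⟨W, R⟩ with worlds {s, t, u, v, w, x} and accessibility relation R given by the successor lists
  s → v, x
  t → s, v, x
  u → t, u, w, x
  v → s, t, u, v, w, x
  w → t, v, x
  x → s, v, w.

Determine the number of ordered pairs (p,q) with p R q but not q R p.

Enumerating: (t,s), (t,x), (u,t), (u,w), (u,x), (v,u), (w,t).

7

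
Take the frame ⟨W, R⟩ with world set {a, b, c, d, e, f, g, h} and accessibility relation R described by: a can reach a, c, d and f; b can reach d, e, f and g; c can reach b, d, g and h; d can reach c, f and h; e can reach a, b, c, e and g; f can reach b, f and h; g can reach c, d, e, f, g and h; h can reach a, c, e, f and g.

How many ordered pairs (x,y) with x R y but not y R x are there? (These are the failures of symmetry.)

Enumerating: (a,c), (a,d), (a,f), (b,d), (b,g), (c,b), (d,f), (d,h), (e,a), (e,c), (g,d), (g,f), (h,a), (h,e).

14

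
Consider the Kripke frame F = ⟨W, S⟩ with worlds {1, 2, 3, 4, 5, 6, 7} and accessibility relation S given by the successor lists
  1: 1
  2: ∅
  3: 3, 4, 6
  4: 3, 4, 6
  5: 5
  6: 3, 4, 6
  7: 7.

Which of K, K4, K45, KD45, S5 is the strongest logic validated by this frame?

Transitive (axiom 4): yes — every two-step S-path is closed by a direct edge.
Euclidean (axiom 5): yes — any two successors of a common world are S-related.
Serial (axiom D): no — 2 has no S-successor.
Reflexive (axiom T): no — 2 is not related to itself.
So F validates K, K4, K45; KD45 would additionally require S to be serial. The strongest is K45.

K45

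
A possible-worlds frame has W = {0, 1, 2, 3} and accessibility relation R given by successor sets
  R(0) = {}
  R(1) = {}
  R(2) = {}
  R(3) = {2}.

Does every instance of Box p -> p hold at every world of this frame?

No

The schema T characterises exactly the reflexive frames.
Reflexive: no — 0 is not related to itself.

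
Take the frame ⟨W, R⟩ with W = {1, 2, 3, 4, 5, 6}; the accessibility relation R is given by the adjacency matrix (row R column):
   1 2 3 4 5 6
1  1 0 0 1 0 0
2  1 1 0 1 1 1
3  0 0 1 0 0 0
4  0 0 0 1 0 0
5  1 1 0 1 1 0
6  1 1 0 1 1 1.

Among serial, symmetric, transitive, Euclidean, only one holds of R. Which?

Serial: yes — every world has a successor (e.g. 1 R 1).
Symmetric: no — 1 R 4 but not 4 R 1.
Transitive: no — 5 R 2 and 2 R 6, but not 5 R 6.
Euclidean: no — 2 R 1 and 2 R 5, but not 1 R 5.
Only serial holds.

serial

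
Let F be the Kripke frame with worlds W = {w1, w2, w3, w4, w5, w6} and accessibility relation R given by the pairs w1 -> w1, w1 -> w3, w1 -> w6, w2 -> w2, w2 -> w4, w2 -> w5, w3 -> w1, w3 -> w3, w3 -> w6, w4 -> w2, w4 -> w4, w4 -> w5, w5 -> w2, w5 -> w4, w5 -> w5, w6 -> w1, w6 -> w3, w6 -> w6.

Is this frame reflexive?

Yes

Reflexive: yes — every world is R-related to itself.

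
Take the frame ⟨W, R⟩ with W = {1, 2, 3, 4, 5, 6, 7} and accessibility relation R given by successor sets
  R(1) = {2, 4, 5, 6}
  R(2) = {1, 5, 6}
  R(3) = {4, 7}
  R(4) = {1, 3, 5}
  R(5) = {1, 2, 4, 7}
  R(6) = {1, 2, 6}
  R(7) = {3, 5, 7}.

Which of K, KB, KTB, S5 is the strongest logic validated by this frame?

KB

Symmetric (axiom B): yes — every pair in R has its reverse in R.
Reflexive (axiom T): no — 1 is not related to itself.
Euclidean (axiom 5): no — 1 R 2 and 1 R 4, but not 2 R 4.
So F validates K, KB; KTB would additionally require R to be reflexive. The strongest is KB.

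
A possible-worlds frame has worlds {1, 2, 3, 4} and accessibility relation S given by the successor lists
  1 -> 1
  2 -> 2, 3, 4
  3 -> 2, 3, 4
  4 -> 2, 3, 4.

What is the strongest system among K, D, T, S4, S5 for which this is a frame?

S5

Serial (axiom D): yes — every world has a successor (e.g. 1 S 1).
Reflexive (axiom T): yes — every world is S-related to itself.
Transitive (axiom 4): yes — every two-step S-path is closed by a direct edge.
Euclidean (axiom 5): yes — any two successors of a common world are S-related.
So F validates K, D, T, S4, S5. The strongest is S5.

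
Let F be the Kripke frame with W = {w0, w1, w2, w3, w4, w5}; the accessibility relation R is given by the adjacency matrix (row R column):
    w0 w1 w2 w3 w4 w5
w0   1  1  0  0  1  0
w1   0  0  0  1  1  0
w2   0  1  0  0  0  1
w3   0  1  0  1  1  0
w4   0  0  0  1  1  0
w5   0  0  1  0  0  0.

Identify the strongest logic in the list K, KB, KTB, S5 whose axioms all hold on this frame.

Symmetric (axiom B): no — w0 R w1 but not w1 R w0.
Reflexive (axiom T): no — w1 is not related to itself.
Euclidean (axiom 5): no — w0 R w4 and w0 R w1, but not w4 R w1.
So F validates K; KB would additionally require R to be symmetric. The strongest is K.

K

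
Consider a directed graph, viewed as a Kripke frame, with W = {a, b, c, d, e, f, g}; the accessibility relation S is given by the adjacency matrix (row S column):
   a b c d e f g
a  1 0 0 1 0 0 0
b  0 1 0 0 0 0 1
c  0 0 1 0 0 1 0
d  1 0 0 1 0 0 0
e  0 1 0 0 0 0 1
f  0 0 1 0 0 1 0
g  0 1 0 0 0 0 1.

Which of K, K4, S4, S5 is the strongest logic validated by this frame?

K4

Transitive (axiom 4): yes — every two-step S-path is closed by a direct edge.
Reflexive (axiom T): no — e is not related to itself.
Euclidean (axiom 5): yes — any two successors of a common world are S-related.
So F validates K, K4; S4 would additionally require S to be reflexive. The strongest is K4.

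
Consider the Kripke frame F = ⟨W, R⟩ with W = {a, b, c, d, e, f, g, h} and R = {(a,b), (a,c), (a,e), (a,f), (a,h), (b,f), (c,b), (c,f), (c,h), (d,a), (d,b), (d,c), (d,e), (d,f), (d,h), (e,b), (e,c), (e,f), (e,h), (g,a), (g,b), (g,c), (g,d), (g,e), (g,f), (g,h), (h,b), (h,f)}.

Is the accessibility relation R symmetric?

Symmetric: no — a R b but not b R a.

No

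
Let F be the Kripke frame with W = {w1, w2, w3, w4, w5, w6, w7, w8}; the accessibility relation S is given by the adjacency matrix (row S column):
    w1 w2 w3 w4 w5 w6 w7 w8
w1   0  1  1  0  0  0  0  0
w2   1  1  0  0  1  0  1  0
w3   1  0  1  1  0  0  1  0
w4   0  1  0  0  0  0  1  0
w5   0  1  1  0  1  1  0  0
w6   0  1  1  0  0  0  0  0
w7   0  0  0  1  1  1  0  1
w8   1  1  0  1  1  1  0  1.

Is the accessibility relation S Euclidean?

Euclidean: no — w1 S w2 and w1 S w3, but not w2 S w3.

No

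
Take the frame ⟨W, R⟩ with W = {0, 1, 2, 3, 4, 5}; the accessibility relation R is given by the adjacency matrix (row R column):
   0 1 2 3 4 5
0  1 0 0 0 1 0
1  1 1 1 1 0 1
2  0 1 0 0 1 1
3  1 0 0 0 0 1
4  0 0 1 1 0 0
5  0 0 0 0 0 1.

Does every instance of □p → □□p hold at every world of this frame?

No

Axiom 4 corresponds to the accessibility relation being transitive.
Transitive: no — 0 R 4 and 4 R 2, but not 0 R 2.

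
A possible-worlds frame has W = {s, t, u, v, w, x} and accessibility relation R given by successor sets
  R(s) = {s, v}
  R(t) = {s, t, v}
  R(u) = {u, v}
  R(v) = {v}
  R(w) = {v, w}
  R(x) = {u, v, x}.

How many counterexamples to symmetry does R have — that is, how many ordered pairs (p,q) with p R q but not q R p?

7

Enumerating: (s,v), (t,s), (t,v), (u,v), (w,v), (x,u), (x,v).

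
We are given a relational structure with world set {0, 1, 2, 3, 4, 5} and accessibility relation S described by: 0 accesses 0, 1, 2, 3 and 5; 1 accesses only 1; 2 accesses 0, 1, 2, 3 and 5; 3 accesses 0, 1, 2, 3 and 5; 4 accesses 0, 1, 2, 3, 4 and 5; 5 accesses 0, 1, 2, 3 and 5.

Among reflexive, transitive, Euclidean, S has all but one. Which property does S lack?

Euclidean

Reflexive: yes — every world is S-related to itself.
Transitive: yes — every two-step S-path is closed by a direct edge.
Euclidean: no — 0 S 1 and 0 S 2, but not 1 S 2.
Only Euclidean fails.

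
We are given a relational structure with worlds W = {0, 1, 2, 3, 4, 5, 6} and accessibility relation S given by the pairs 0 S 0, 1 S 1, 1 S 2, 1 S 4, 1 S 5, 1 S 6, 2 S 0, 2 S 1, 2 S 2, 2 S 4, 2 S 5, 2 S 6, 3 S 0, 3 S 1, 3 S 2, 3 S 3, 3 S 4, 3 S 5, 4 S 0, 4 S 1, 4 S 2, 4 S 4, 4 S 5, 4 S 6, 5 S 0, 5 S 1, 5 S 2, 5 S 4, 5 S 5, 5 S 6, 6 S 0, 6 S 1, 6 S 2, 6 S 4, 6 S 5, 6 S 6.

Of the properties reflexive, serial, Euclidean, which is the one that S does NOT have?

Euclidean

Reflexive: yes — every world is S-related to itself.
Serial: yes — every world has a successor (e.g. 0 S 0).
Euclidean: no — 2 S 0 and 2 S 1, but not 0 S 1.
Only Euclidean fails.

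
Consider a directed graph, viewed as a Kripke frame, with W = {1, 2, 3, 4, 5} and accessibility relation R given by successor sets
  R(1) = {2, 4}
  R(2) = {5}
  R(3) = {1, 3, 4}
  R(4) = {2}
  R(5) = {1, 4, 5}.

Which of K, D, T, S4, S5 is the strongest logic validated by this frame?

D

Serial (axiom D): yes — every world has a successor (e.g. 1 R 2).
Reflexive (axiom T): no — 1 is not related to itself.
Transitive (axiom 4): no — 1 R 2 and 2 R 5, but not 1 R 5.
Euclidean (axiom 5): no — 1 R 2 and 1 R 4, but not 2 R 4.
So F validates K, D; T would additionally require R to be reflexive. The strongest is D.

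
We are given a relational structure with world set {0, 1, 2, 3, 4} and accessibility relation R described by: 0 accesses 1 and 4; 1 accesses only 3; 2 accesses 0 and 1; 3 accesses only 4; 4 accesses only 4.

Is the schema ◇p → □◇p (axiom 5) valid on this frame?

No

The schema 5 characterises exactly the Euclidean frames.
Euclidean: no — 0 R 1 and 0 R 4, but not 1 R 4.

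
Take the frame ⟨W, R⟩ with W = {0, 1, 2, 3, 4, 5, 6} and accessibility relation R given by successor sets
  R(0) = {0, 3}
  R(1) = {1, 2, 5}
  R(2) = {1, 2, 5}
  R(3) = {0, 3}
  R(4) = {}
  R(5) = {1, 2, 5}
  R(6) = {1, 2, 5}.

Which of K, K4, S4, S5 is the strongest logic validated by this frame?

K4

Transitive (axiom 4): yes — every two-step R-path is closed by a direct edge.
Reflexive (axiom T): no — 4 is not related to itself.
Euclidean (axiom 5): yes — any two successors of a common world are R-related.
So F validates K, K4; S4 would additionally require R to be reflexive. The strongest is K4.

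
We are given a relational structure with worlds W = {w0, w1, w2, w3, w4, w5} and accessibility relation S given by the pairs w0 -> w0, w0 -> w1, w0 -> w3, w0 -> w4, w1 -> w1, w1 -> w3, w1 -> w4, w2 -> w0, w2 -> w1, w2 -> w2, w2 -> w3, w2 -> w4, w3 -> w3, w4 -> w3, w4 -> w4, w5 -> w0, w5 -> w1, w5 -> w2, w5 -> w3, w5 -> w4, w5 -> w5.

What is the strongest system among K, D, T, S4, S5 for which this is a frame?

Serial (axiom D): yes — every world has a successor (e.g. w0 S w0).
Reflexive (axiom T): yes — every world is S-related to itself.
Transitive (axiom 4): yes — every two-step S-path is closed by a direct edge.
Euclidean (axiom 5): no — w0 S w3 and w0 S w1, but not w3 S w1.
So F validates K, D, T, S4; S5 would additionally require S to be Euclidean. The strongest is S4.

S4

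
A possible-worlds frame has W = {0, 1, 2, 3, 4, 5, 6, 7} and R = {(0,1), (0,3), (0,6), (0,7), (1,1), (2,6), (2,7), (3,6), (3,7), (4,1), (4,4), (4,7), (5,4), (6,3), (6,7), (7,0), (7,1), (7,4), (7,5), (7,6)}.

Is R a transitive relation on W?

No

Transitive: no — 0 R 7 and 7 R 4, but not 0 R 4.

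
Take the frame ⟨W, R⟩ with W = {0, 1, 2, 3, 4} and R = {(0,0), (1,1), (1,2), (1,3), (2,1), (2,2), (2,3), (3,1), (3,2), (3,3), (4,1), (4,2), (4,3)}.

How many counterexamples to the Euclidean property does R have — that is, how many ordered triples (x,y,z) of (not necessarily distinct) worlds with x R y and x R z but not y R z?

0

R is Euclidean; there are no such tuples.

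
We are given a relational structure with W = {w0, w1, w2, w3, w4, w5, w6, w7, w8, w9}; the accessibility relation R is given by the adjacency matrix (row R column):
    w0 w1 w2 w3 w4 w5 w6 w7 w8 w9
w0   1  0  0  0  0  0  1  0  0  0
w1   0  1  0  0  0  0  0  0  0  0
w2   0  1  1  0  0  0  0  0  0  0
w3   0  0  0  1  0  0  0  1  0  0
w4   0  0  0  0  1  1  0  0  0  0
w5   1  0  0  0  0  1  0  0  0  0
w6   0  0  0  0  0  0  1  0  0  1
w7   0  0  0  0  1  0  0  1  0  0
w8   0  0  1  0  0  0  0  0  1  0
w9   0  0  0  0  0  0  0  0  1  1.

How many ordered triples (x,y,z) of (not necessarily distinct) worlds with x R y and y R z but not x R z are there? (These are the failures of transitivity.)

8

Enumerating: (w0,w6,w9), (w3,w7,w4), (w4,w5,w0), (w5,w0,w6), (w6,w9,w8), (w7,w4,w5), (w8,w2,w1), (w9,w8,w2).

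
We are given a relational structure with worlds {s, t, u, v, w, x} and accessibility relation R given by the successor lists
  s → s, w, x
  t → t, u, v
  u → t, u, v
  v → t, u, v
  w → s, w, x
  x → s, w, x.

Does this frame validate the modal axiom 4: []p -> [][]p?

Axiom 4 corresponds to the accessibility relation being transitive.
Transitive: yes — every two-step R-path is closed by a direct edge.

Yes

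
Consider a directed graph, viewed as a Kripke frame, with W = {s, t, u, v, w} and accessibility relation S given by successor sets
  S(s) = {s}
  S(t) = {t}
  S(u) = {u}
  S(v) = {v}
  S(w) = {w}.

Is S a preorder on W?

Yes

Reflexive: yes — every world is S-related to itself.
Transitive: yes — every two-step S-path is closed by a direct edge.
So S is a preorder.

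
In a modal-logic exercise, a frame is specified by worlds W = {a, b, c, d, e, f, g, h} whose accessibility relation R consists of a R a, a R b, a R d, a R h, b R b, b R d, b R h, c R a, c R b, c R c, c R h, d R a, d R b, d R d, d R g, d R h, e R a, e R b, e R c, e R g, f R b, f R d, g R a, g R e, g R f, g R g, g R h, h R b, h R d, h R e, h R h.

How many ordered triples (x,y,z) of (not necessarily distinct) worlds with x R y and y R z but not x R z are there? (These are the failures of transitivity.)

Enumerating: (a,d,g), (a,h,e), (b,d,a), (b,d,g), (b,h,e), (c,a,d), (c,b,d), (c,h,d), (c,h,e), (d,g,e), (d,g,f), (d,h,e), … and 25 more.
Total: 37.

37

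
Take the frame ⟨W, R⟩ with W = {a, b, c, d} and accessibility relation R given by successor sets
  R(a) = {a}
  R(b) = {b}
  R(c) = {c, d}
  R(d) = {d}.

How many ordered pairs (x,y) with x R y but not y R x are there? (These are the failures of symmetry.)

1

Enumerating: (c,d).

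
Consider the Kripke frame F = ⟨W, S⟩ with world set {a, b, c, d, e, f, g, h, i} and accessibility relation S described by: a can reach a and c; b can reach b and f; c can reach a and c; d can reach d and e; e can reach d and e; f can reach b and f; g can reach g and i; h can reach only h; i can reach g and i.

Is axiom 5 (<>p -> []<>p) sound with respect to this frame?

Yes

By correspondence theory, 5 is valid on a frame iff S is Euclidean.
Euclidean: yes — any two successors of a common world are S-related.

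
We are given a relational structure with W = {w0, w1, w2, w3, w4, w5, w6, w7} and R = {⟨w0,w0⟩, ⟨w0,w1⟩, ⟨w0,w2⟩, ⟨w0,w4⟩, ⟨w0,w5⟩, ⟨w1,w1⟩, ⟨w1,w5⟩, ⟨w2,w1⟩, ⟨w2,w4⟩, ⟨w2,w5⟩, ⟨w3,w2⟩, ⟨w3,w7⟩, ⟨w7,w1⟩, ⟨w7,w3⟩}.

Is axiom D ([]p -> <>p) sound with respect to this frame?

The schema D characterises exactly the serial frames.
Serial: no — w4 has no R-successor.

No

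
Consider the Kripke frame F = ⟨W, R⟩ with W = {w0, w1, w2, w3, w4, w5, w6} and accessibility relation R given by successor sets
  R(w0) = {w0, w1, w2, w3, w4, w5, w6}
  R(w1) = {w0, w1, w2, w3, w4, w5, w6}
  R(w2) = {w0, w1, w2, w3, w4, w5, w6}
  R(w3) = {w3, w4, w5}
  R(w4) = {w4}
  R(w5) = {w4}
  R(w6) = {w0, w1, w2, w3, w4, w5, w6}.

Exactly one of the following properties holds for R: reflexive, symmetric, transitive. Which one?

transitive

Reflexive: no — w5 is not related to itself.
Symmetric: no — w0 R w3 but not w3 R w0.
Transitive: yes — every two-step R-path is closed by a direct edge.
Only transitive holds.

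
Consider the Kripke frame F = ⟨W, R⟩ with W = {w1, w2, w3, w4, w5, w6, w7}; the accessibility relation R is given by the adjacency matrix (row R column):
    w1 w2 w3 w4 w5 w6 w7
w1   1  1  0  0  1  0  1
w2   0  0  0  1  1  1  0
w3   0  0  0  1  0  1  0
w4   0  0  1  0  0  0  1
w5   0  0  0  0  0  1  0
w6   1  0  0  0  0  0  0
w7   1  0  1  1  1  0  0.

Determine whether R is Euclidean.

Euclidean: no — w1 R w2 and w1 R w7, but not w2 R w7.

No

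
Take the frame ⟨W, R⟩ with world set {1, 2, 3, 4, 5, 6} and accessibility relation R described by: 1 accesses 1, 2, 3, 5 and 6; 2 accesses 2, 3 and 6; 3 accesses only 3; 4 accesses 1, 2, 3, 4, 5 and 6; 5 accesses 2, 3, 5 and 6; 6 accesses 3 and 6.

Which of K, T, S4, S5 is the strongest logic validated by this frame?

S4

Reflexive (axiom T): yes — every world is R-related to itself.
Transitive (axiom 4): yes — every two-step R-path is closed by a direct edge.
Euclidean (axiom 5): no — 1 R 2 and 1 R 5, but not 2 R 5.
So F validates K, T, S4; S5 would additionally require R to be Euclidean. The strongest is S4.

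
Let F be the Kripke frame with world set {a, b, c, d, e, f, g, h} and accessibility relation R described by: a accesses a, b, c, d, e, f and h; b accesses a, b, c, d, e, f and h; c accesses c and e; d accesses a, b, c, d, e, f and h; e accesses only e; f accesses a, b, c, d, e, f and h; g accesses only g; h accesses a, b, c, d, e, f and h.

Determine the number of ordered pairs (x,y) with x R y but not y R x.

Enumerating: (a,c), (a,e), (b,c), (b,e), (c,e), (d,c), (d,e), (f,c), (f,e), (h,c), (h,e).

11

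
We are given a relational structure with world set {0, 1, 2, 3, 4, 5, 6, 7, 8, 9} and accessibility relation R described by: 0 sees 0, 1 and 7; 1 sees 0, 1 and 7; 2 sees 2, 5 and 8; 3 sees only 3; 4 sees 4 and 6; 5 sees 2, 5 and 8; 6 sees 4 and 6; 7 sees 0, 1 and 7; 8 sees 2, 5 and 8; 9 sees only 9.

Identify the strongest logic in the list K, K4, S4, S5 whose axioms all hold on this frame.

Transitive (axiom 4): yes — every two-step R-path is closed by a direct edge.
Reflexive (axiom T): yes — every world is R-related to itself.
Euclidean (axiom 5): yes — any two successors of a common world are R-related.
So F validates K, K4, S4, S5. The strongest is S5.

S5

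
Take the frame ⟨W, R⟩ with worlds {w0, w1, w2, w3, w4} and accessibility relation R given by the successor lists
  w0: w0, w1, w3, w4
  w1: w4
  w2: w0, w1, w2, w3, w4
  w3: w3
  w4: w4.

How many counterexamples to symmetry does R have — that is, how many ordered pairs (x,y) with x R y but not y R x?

Enumerating: (w0,w1), (w0,w3), (w0,w4), (w1,w4), (w2,w0), (w2,w1), (w2,w3), (w2,w4).

8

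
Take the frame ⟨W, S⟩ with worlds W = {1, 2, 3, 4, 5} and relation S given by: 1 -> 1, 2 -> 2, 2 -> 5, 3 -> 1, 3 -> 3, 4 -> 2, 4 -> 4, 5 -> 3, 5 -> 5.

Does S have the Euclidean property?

No

Euclidean: no — 2 S 5 and 2 S 2, but not 5 S 2.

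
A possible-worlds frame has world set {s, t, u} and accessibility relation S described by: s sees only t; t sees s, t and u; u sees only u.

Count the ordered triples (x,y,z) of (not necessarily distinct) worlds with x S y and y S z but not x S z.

2

Enumerating: (s,t,s), (s,t,u).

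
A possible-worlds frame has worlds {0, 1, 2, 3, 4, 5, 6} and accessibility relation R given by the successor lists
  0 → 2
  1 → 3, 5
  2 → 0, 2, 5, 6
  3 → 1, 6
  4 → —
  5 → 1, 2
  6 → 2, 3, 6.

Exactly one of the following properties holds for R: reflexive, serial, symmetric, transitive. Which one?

Reflexive: no — 0 is not related to itself.
Serial: no — 4 has no R-successor.
Symmetric: yes — every pair in R has its reverse in R.
Transitive: no — 0 R 2 and 2 R 5, but not 0 R 5.
Only symmetric holds.

symmetric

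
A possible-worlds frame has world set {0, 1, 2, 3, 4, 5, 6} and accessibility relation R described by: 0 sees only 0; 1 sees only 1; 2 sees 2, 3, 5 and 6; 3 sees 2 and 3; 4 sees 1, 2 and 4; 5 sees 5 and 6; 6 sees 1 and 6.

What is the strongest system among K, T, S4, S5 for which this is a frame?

Reflexive (axiom T): yes — every world is R-related to itself.
Transitive (axiom 4): no — 2 R 6 and 6 R 1, but not 2 R 1.
Euclidean (axiom 5): no — 2 R 3 and 2 R 5, but not 3 R 5.
So F validates K, T; S4 would additionally require R to be transitive. The strongest is T.

T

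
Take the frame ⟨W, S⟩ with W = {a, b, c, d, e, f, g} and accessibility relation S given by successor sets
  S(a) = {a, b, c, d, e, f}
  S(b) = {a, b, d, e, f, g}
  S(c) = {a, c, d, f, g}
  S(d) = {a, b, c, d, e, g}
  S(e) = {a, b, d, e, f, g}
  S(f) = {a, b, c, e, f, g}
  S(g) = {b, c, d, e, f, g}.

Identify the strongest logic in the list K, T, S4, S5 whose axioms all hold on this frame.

T

Reflexive (axiom T): yes — every world is S-related to itself.
Transitive (axiom 4): no — a S b and b S g, but not a S g.
Euclidean (axiom 5): no — a S b and a S c, but not b S c.
So F validates K, T; S4 would additionally require S to be transitive. The strongest is T.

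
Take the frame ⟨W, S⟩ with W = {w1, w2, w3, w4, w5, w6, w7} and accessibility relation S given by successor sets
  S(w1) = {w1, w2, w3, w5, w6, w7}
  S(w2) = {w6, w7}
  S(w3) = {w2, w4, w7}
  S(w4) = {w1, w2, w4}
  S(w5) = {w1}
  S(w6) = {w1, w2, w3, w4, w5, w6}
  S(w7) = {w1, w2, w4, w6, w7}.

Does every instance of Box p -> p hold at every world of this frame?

The schema T characterises exactly the reflexive frames.
Reflexive: no — w2 is not related to itself.

No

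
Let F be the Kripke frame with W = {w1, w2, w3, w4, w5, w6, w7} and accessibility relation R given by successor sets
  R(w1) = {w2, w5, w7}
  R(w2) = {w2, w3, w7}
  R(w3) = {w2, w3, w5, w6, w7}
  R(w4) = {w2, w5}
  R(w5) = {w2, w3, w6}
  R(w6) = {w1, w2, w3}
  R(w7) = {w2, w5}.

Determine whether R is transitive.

No

Transitive: no — w1 R w2 and w2 R w3, but not w1 R w3.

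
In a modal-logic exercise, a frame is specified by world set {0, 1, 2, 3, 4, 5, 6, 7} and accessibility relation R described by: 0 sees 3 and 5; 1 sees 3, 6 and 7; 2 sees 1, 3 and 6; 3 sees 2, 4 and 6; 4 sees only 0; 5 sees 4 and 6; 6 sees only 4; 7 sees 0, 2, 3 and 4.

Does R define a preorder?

Reflexive: no — 0 is not related to itself.
Transitive: no — 0 R 3 and 3 R 2, but not 0 R 2.
So R is not a preorder.

No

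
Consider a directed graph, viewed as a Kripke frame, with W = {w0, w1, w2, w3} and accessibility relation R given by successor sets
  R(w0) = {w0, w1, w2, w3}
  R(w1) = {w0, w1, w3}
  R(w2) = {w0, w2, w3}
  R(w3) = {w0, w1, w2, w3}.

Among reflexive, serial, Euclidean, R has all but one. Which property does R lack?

Euclidean

Reflexive: yes — every world is R-related to itself.
Serial: yes — every world has a successor (e.g. w0 R w0).
Euclidean: no — w0 R w1 and w0 R w2, but not w1 R w2.
Only Euclidean fails.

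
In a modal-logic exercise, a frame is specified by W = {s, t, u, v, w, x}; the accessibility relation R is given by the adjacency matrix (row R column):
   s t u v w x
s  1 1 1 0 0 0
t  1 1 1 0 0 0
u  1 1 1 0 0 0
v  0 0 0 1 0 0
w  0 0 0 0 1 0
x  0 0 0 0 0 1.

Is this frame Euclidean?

Yes

Euclidean: yes — any two successors of a common world are R-related.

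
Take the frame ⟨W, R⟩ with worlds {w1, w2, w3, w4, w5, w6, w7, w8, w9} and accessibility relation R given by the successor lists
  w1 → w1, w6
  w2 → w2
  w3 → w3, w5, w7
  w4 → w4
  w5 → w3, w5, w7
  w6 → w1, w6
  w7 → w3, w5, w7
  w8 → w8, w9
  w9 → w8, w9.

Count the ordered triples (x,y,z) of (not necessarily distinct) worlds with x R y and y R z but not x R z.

0

R is transitive; there are no such tuples.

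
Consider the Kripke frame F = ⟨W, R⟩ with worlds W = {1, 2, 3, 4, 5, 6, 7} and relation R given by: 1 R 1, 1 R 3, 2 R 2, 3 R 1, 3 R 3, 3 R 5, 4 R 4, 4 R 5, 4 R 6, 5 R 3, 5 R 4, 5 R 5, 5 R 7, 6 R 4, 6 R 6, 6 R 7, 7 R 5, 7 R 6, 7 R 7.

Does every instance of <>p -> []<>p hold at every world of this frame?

No

Axiom 5 corresponds to the accessibility relation being Euclidean.
Euclidean: no — 3 R 1 and 3 R 5, but not 1 R 5.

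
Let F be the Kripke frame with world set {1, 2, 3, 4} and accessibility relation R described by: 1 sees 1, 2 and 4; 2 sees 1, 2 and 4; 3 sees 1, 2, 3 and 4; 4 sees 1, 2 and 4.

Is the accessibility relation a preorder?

Reflexive: yes — every world is R-related to itself.
Transitive: yes — every two-step R-path is closed by a direct edge.
So R is a preorder.

Yes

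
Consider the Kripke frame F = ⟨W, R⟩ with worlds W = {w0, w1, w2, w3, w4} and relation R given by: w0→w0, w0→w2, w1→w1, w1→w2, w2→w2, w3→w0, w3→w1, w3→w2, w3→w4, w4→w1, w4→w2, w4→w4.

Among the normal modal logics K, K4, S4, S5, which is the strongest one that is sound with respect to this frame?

Transitive (axiom 4): yes — every two-step R-path is closed by a direct edge.
Reflexive (axiom T): no — w3 is not related to itself.
Euclidean (axiom 5): no — w3 R w0 and w3 R w1, but not w0 R w1.
So F validates K, K4; S4 would additionally require R to be reflexive. The strongest is K4.

K4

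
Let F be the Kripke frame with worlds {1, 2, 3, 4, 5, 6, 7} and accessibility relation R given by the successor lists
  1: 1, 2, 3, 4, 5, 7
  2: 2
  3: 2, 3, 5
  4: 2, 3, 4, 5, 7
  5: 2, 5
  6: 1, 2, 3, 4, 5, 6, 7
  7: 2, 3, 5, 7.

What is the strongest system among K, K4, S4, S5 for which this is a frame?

Transitive (axiom 4): yes — every two-step R-path is closed by a direct edge.
Reflexive (axiom T): yes — every world is R-related to itself.
Euclidean (axiom 5): no — 1 R 2 and 1 R 3, but not 2 R 3.
So F validates K, K4, S4; S5 would additionally require R to be Euclidean. The strongest is S4.

S4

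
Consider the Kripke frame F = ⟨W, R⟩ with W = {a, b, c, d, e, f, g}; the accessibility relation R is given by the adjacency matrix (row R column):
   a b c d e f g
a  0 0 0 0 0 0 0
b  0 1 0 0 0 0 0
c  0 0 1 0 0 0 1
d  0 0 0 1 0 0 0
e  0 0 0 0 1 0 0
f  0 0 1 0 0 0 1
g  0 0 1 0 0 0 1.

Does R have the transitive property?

Yes

Transitive: yes — every two-step R-path is closed by a direct edge.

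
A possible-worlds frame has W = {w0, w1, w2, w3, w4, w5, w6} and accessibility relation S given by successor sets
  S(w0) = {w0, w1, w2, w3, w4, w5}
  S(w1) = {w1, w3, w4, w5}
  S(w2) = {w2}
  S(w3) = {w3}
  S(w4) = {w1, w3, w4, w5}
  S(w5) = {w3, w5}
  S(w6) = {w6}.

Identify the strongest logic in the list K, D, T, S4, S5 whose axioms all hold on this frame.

S4

Serial (axiom D): yes — every world has a successor (e.g. w0 S w0).
Reflexive (axiom T): yes — every world is S-related to itself.
Transitive (axiom 4): yes — every two-step S-path is closed by a direct edge.
Euclidean (axiom 5): no — w0 S w1 and w0 S w2, but not w1 S w2.
So F validates K, D, T, S4; S5 would additionally require S to be Euclidean. The strongest is S4.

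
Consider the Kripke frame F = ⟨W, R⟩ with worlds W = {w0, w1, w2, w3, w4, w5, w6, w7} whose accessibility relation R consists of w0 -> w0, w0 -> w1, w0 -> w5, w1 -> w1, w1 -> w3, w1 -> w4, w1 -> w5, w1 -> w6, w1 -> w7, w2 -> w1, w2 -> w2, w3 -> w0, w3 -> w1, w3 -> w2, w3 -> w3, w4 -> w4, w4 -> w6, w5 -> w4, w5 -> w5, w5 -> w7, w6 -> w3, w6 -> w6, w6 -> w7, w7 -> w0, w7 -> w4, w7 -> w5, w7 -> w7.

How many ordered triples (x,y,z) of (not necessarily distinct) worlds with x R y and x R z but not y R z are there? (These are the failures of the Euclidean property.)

Enumerating: (w0,w1,w0), (w0,w5,w0), (w0,w5,w1), (w1,w3,w4), (w1,w3,w5), (w1,w3,w6), (w1,w3,w7), (w1,w4,w1), (w1,w4,w3), (w1,w4,w5), (w1,w4,w7), (w1,w5,w1), … and 28 more.
Total: 40.

40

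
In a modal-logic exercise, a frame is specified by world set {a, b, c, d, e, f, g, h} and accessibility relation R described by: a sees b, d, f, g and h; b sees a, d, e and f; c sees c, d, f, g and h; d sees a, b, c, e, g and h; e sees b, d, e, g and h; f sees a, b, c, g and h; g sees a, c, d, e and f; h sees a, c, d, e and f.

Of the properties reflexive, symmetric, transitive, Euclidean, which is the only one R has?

Reflexive: no — a is not related to itself.
Symmetric: yes — every pair in R has its reverse in R.
Transitive: no — a R b and b R e, but not a R e.
Euclidean: no — a R b and a R g, but not b R g.
Only symmetric holds.

symmetric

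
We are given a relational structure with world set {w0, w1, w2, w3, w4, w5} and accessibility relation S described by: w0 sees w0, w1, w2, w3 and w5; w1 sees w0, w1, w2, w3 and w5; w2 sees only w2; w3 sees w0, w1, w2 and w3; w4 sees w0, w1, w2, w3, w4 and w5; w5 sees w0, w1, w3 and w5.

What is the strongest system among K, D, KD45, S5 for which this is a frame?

Serial (axiom D): yes — every world has a successor (e.g. w0 S w0).
Euclidean (axiom 5): no — w0 S w2 and w0 S w1, but not w2 S w1.
Transitive (axiom 4): no — w3 S w0 and w0 S w5, but not w3 S w5.
Reflexive (axiom T): yes — every world is S-related to itself.
So F validates K, D; KD45 would additionally require S to be Euclidean and transitive. The strongest is D.

D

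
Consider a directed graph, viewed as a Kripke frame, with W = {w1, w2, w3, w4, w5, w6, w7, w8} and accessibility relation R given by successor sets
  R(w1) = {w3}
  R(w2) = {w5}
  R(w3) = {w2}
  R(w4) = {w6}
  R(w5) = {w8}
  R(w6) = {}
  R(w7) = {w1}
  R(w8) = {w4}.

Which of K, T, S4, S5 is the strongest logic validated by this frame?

Reflexive (axiom T): no — w1 is not related to itself.
Transitive (axiom 4): no — w1 R w3 and w3 R w2, but not w1 R w2.
Euclidean (axiom 5): no — w1 R w3 and w1 R w3, but not w3 R w3.
So F validates K; T would additionally require R to be reflexive. The strongest is K.

K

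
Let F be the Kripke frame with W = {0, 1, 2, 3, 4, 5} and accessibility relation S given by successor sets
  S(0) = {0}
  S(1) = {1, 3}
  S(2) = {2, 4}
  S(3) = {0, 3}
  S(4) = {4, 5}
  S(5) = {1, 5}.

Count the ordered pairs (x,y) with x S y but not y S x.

5

Enumerating: (1,3), (2,4), (3,0), (4,5), (5,1).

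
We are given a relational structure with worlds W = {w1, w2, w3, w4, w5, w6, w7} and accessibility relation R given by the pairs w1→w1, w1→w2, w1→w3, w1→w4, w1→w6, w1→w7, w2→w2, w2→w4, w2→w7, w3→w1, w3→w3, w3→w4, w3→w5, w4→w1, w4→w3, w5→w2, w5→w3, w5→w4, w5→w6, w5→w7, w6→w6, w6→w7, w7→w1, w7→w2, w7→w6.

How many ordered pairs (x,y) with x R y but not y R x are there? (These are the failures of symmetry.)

7

Enumerating: (w1,w2), (w1,w6), (w2,w4), (w5,w2), (w5,w4), (w5,w6), (w5,w7).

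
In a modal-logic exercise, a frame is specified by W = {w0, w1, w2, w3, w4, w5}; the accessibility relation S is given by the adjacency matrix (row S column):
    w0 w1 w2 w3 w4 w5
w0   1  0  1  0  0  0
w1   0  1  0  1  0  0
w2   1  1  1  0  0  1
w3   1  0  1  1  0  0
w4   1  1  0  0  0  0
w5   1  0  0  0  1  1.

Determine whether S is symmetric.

Symmetric: no — w1 S w3 but not w3 S w1.

No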